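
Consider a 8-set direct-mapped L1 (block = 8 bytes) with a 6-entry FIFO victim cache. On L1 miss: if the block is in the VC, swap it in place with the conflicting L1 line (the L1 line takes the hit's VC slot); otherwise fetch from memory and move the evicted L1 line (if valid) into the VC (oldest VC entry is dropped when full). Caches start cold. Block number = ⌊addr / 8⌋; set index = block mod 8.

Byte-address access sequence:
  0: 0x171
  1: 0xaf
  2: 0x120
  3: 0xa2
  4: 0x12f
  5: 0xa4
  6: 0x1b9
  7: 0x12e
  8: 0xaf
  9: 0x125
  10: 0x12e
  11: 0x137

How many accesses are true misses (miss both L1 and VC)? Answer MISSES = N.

MISSES = 7

#0 0x171→b46/s6 MISS; vc=[]
#1 0xaf→b21/s5 MISS; vc=[]
#2 0x120→b36/s4 MISS; vc=[]
#3 0xa2→b20/s4 MISS; vc=[36]
#4 0x12f→b37/s5 MISS; vc=[36,21]
#5 0xa4→b20/s4 L1-HIT; vc=[36,21]
#6 0x1b9→b55/s7 MISS; vc=[36,21]
#7 0x12e→b37/s5 L1-HIT; vc=[36,21]
#8 0xaf→b21/s5 VC-HIT; vc=[36,37]
#9 0x125→b36/s4 VC-HIT; vc=[20,37]
#10 0x12e→b37/s5 VC-HIT; vc=[20,21]
#11 0x137→b38/s6 MISS; vc=[20,21,46]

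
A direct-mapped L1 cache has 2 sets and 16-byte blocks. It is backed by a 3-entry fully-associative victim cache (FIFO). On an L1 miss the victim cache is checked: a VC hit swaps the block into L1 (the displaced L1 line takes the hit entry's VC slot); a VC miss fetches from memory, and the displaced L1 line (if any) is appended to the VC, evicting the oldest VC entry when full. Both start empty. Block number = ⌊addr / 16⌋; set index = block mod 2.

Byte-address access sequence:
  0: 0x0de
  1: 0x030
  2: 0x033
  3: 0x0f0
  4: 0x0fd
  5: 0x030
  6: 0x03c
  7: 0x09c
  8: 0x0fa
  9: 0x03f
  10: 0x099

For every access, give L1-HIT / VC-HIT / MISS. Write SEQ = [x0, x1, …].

  [0] addr=0xde blk=13 s=1: MISS | VC []
  [1] addr=0x30 blk=3 s=1: MISS | VC [13]
  [2] addr=0x33 blk=3 s=1: L1-HIT | VC [13]
  [3] addr=0xf0 blk=15 s=1: MISS | VC [13, 3]
  [4] addr=0xfd blk=15 s=1: L1-HIT | VC [13, 3]
  [5] addr=0x30 blk=3 s=1: VC-HIT | VC [13, 15]
  [6] addr=0x3c blk=3 s=1: L1-HIT | VC [13, 15]
  [7] addr=0x9c blk=9 s=1: MISS | VC [13, 15, 3]
  [8] addr=0xfa blk=15 s=1: VC-HIT | VC [13, 9, 3]
  [9] addr=0x3f blk=3 s=1: VC-HIT | VC [13, 9, 15]
  [10] addr=0x99 blk=9 s=1: VC-HIT | VC [13, 3, 15]

SEQ = [MISS, MISS, L1-HIT, MISS, L1-HIT, VC-HIT, L1-HIT, MISS, VC-HIT, VC-HIT, VC-HIT]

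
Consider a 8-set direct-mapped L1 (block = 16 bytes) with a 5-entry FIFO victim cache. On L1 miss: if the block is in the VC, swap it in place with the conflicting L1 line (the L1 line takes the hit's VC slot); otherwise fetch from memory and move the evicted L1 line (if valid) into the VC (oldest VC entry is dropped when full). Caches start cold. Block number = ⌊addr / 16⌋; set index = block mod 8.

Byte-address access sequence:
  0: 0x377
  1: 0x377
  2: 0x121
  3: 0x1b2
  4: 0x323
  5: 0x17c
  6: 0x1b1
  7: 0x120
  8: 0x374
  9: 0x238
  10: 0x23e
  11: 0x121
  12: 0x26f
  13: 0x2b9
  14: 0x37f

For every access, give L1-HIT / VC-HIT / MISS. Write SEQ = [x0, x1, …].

  [0] addr=0x377 blk=55 s=7: MISS | VC []
  [1] addr=0x377 blk=55 s=7: L1-HIT | VC []
  [2] addr=0x121 blk=18 s=2: MISS | VC []
  [3] addr=0x1b2 blk=27 s=3: MISS | VC []
  [4] addr=0x323 blk=50 s=2: MISS | VC [18]
  [5] addr=0x17c blk=23 s=7: MISS | VC [18, 55]
  [6] addr=0x1b1 blk=27 s=3: L1-HIT | VC [18, 55]
  [7] addr=0x120 blk=18 s=2: VC-HIT | VC [50, 55]
  [8] addr=0x374 blk=55 s=7: VC-HIT | VC [50, 23]
  [9] addr=0x238 blk=35 s=3: MISS | VC [50, 23, 27]
  [10] addr=0x23e blk=35 s=3: L1-HIT | VC [50, 23, 27]
  [11] addr=0x121 blk=18 s=2: L1-HIT | VC [50, 23, 27]
  [12] addr=0x26f blk=38 s=6: MISS | VC [50, 23, 27]
  [13] addr=0x2b9 blk=43 s=3: MISS | VC [50, 23, 27, 35]
  [14] addr=0x37f blk=55 s=7: L1-HIT | VC [50, 23, 27, 35]

SEQ = [MISS, L1-HIT, MISS, MISS, MISS, MISS, L1-HIT, VC-HIT, VC-HIT, MISS, L1-HIT, L1-HIT, MISS, MISS, L1-HIT]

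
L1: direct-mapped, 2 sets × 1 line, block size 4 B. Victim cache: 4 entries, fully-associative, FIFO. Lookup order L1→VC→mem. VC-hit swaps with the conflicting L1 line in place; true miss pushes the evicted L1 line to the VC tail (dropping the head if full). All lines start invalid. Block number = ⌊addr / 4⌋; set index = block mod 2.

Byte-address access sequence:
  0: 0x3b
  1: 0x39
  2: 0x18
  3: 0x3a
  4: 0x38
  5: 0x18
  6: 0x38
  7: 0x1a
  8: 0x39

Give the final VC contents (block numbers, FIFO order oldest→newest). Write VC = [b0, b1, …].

  [0] addr=0x3b blk=14 s=0: MISS | VC []
  [1] addr=0x39 blk=14 s=0: L1-HIT | VC []
  [2] addr=0x18 blk=6 s=0: MISS | VC [14]
  [3] addr=0x3a blk=14 s=0: VC-HIT | VC [6]
  [4] addr=0x38 blk=14 s=0: L1-HIT | VC [6]
  [5] addr=0x18 blk=6 s=0: VC-HIT | VC [14]
  [6] addr=0x38 blk=14 s=0: VC-HIT | VC [6]
  [7] addr=0x1a blk=6 s=0: VC-HIT | VC [14]
  [8] addr=0x39 blk=14 s=0: VC-HIT | VC [6]

VC = [6]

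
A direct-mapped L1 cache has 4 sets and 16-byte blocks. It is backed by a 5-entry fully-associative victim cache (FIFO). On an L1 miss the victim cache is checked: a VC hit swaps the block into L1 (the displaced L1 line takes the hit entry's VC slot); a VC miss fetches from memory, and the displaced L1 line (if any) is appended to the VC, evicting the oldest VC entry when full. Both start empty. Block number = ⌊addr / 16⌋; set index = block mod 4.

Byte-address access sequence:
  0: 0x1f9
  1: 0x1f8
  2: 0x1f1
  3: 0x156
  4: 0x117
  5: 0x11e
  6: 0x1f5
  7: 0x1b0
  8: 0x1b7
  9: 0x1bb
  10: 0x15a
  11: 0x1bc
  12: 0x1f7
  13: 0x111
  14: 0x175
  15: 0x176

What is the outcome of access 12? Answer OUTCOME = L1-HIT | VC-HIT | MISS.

OUTCOME = VC-HIT

  [0] addr=0x1f9 blk=31 s=3: MISS | VC []
  [1] addr=0x1f8 blk=31 s=3: L1-HIT | VC []
  [2] addr=0x1f1 blk=31 s=3: L1-HIT | VC []
  [3] addr=0x156 blk=21 s=1: MISS | VC []
  [4] addr=0x117 blk=17 s=1: MISS | VC [21]
  [5] addr=0x11e blk=17 s=1: L1-HIT | VC [21]
  [6] addr=0x1f5 blk=31 s=3: L1-HIT | VC [21]
  [7] addr=0x1b0 blk=27 s=3: MISS | VC [21, 31]
  [8] addr=0x1b7 blk=27 s=3: L1-HIT | VC [21, 31]
  [9] addr=0x1bb blk=27 s=3: L1-HIT | VC [21, 31]
  [10] addr=0x15a blk=21 s=1: VC-HIT | VC [17, 31]
  [11] addr=0x1bc blk=27 s=3: L1-HIT | VC [17, 31]
  [12] addr=0x1f7 blk=31 s=3: VC-HIT | VC [17, 27]
  [13] addr=0x111 blk=17 s=1: VC-HIT | VC [21, 27]
  [14] addr=0x175 blk=23 s=3: MISS | VC [21, 27, 31]
  [15] addr=0x176 blk=23 s=3: L1-HIT | VC [21, 27, 31]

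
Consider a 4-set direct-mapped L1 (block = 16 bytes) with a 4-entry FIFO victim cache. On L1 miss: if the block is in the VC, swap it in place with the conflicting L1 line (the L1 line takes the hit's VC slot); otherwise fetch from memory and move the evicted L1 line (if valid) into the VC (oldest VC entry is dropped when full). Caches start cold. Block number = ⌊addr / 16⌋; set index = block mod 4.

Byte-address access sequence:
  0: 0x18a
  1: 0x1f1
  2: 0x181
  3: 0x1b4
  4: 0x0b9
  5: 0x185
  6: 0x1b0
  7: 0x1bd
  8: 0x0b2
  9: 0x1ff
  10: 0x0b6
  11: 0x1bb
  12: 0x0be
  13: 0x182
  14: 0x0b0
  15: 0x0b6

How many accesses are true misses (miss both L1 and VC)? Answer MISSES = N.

  [0] addr=0x18a blk=24 s=0: MISS | VC []
  [1] addr=0x1f1 blk=31 s=3: MISS | VC []
  [2] addr=0x181 blk=24 s=0: L1-HIT | VC []
  [3] addr=0x1b4 blk=27 s=3: MISS | VC [31]
  [4] addr=0xb9 blk=11 s=3: MISS | VC [31, 27]
  [5] addr=0x185 blk=24 s=0: L1-HIT | VC [31, 27]
  [6] addr=0x1b0 blk=27 s=3: VC-HIT | VC [31, 11]
  [7] addr=0x1bd blk=27 s=3: L1-HIT | VC [31, 11]
  [8] addr=0xb2 blk=11 s=3: VC-HIT | VC [31, 27]
  [9] addr=0x1ff blk=31 s=3: VC-HIT | VC [11, 27]
  [10] addr=0xb6 blk=11 s=3: VC-HIT | VC [31, 27]
  [11] addr=0x1bb blk=27 s=3: VC-HIT | VC [31, 11]
  [12] addr=0xbe blk=11 s=3: VC-HIT | VC [31, 27]
  [13] addr=0x182 blk=24 s=0: L1-HIT | VC [31, 27]
  [14] addr=0xb0 blk=11 s=3: L1-HIT | VC [31, 27]
  [15] addr=0xb6 blk=11 s=3: L1-HIT | VC [31, 27]

MISSES = 4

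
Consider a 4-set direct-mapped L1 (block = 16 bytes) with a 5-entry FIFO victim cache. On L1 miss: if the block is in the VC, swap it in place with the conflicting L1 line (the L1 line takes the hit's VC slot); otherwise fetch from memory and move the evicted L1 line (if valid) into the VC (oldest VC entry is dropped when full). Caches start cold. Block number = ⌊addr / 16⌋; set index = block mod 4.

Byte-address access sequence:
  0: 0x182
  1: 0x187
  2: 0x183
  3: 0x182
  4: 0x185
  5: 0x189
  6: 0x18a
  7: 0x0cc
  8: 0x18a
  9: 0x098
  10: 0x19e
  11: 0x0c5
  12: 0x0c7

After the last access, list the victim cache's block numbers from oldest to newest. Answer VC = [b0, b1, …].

#0 0x182→b24/s0 MISS; vc=[]
#1 0x187→b24/s0 L1-HIT; vc=[]
#2 0x183→b24/s0 L1-HIT; vc=[]
#3 0x182→b24/s0 L1-HIT; vc=[]
#4 0x185→b24/s0 L1-HIT; vc=[]
#5 0x189→b24/s0 L1-HIT; vc=[]
#6 0x18a→b24/s0 L1-HIT; vc=[]
#7 0xcc→b12/s0 MISS; vc=[24]
#8 0x18a→b24/s0 VC-HIT; vc=[12]
#9 0x98→b9/s1 MISS; vc=[12]
#10 0x19e→b25/s1 MISS; vc=[12,9]
#11 0xc5→b12/s0 VC-HIT; vc=[24,9]
#12 0xc7→b12/s0 L1-HIT; vc=[24,9]

VC = [24, 9]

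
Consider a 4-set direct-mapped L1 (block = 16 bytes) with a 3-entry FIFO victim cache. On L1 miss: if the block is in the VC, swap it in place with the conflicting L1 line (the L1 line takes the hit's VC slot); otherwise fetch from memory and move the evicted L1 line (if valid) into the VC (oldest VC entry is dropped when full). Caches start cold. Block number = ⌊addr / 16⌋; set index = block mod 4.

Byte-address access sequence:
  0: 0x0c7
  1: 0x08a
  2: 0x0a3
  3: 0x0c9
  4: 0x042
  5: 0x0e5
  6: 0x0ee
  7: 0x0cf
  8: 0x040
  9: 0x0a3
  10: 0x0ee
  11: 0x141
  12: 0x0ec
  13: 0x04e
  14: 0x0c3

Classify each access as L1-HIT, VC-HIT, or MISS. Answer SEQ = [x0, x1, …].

#0 0xc7→b12/s0 MISS; vc=[]
#1 0x8a→b8/s0 MISS; vc=[12]
#2 0xa3→b10/s2 MISS; vc=[12]
#3 0xc9→b12/s0 VC-HIT; vc=[8]
#4 0x42→b4/s0 MISS; vc=[8,12]
#5 0xe5→b14/s2 MISS; vc=[8,12,10]
#6 0xee→b14/s2 L1-HIT; vc=[8,12,10]
#7 0xcf→b12/s0 VC-HIT; vc=[8,4,10]
#8 0x40→b4/s0 VC-HIT; vc=[8,12,10]
#9 0xa3→b10/s2 VC-HIT; vc=[8,12,14]
#10 0xee→b14/s2 VC-HIT; vc=[8,12,10]
#11 0x141→b20/s0 MISS; vc=[12,10,4]
#12 0xec→b14/s2 L1-HIT; vc=[12,10,4]
#13 0x4e→b4/s0 VC-HIT; vc=[12,10,20]
#14 0xc3→b12/s0 VC-HIT; vc=[4,10,20]

SEQ = [MISS, MISS, MISS, VC-HIT, MISS, MISS, L1-HIT, VC-HIT, VC-HIT, VC-HIT, VC-HIT, MISS, L1-HIT, VC-HIT, VC-HIT]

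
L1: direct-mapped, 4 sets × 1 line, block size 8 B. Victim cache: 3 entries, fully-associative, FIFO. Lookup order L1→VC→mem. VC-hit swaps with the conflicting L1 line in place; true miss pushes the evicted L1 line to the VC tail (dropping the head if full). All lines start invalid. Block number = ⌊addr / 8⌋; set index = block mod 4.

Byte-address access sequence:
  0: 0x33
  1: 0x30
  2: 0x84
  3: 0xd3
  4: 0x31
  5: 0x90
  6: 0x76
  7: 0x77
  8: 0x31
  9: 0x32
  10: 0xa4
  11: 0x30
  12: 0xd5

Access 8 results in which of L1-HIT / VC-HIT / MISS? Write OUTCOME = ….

OUTCOME = VC-HIT

  [0] addr=0x33 blk=6 s=2: MISS | VC []
  [1] addr=0x30 blk=6 s=2: L1-HIT | VC []
  [2] addr=0x84 blk=16 s=0: MISS | VC []
  [3] addr=0xd3 blk=26 s=2: MISS | VC [6]
  [4] addr=0x31 blk=6 s=2: VC-HIT | VC [26]
  [5] addr=0x90 blk=18 s=2: MISS | VC [26, 6]
  [6] addr=0x76 blk=14 s=2: MISS | VC [26, 6, 18]
  [7] addr=0x77 blk=14 s=2: L1-HIT | VC [26, 6, 18]
  [8] addr=0x31 blk=6 s=2: VC-HIT | VC [26, 14, 18]
  [9] addr=0x32 blk=6 s=2: L1-HIT | VC [26, 14, 18]
  [10] addr=0xa4 blk=20 s=0: MISS | VC [14, 18, 16]
  [11] addr=0x30 blk=6 s=2: L1-HIT | VC [14, 18, 16]
  [12] addr=0xd5 blk=26 s=2: MISS | VC [18, 16, 6]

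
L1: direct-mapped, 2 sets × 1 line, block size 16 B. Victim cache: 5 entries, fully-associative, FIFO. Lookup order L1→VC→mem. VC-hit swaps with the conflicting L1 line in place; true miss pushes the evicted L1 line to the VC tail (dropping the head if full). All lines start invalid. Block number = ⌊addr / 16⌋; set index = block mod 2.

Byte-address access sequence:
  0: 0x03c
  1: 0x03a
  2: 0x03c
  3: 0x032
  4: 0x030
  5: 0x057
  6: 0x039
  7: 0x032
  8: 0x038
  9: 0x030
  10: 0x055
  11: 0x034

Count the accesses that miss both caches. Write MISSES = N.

0: 0x3c (blk 3, set 1) → MISS  vc=[]
1: 0x3a (blk 3, set 1) → L1-HIT  vc=[]
2: 0x3c (blk 3, set 1) → L1-HIT  vc=[]
3: 0x32 (blk 3, set 1) → L1-HIT  vc=[]
4: 0x30 (blk 3, set 1) → L1-HIT  vc=[]
5: 0x57 (blk 5, set 1) → MISS  vc=[3]
6: 0x39 (blk 3, set 1) → VC-HIT  vc=[5]
7: 0x32 (blk 3, set 1) → L1-HIT  vc=[5]
8: 0x38 (blk 3, set 1) → L1-HIT  vc=[5]
9: 0x30 (blk 3, set 1) → L1-HIT  vc=[5]
10: 0x55 (blk 5, set 1) → VC-HIT  vc=[3]
11: 0x34 (blk 3, set 1) → VC-HIT  vc=[5]

MISSES = 2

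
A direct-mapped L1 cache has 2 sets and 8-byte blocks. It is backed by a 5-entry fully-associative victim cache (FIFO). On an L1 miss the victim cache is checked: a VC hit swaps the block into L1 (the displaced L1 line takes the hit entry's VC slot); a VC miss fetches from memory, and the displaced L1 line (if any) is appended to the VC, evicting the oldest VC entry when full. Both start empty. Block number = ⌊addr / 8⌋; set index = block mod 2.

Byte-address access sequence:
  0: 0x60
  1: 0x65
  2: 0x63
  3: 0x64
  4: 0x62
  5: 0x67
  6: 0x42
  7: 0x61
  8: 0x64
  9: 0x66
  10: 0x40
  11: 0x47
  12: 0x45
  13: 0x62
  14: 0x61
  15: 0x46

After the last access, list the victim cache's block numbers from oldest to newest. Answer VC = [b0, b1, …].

VC = [12]

#0 0x60→b12/s0 MISS; vc=[]
#1 0x65→b12/s0 L1-HIT; vc=[]
#2 0x63→b12/s0 L1-HIT; vc=[]
#3 0x64→b12/s0 L1-HIT; vc=[]
#4 0x62→b12/s0 L1-HIT; vc=[]
#5 0x67→b12/s0 L1-HIT; vc=[]
#6 0x42→b8/s0 MISS; vc=[12]
#7 0x61→b12/s0 VC-HIT; vc=[8]
#8 0x64→b12/s0 L1-HIT; vc=[8]
#9 0x66→b12/s0 L1-HIT; vc=[8]
#10 0x40→b8/s0 VC-HIT; vc=[12]
#11 0x47→b8/s0 L1-HIT; vc=[12]
#12 0x45→b8/s0 L1-HIT; vc=[12]
#13 0x62→b12/s0 VC-HIT; vc=[8]
#14 0x61→b12/s0 L1-HIT; vc=[8]
#15 0x46→b8/s0 VC-HIT; vc=[12]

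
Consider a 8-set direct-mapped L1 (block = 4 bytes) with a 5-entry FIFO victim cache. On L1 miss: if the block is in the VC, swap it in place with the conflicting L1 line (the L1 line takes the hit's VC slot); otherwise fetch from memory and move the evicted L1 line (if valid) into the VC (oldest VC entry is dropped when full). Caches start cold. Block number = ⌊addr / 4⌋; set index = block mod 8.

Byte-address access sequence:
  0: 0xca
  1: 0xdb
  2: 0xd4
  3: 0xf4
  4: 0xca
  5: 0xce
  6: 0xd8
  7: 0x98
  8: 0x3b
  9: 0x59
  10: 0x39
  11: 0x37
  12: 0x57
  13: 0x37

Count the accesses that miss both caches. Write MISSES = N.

#0 0xca→b50/s2 MISS; vc=[]
#1 0xdb→b54/s6 MISS; vc=[]
#2 0xd4→b53/s5 MISS; vc=[]
#3 0xf4→b61/s5 MISS; vc=[53]
#4 0xca→b50/s2 L1-HIT; vc=[53]
#5 0xce→b51/s3 MISS; vc=[53]
#6 0xd8→b54/s6 L1-HIT; vc=[53]
#7 0x98→b38/s6 MISS; vc=[53,54]
#8 0x3b→b14/s6 MISS; vc=[53,54,38]
#9 0x59→b22/s6 MISS; vc=[53,54,38,14]
#10 0x39→b14/s6 VC-HIT; vc=[53,54,38,22]
#11 0x37→b13/s5 MISS; vc=[53,54,38,22,61]
#12 0x57→b21/s5 MISS; vc=[54,38,22,61,13]
#13 0x37→b13/s5 VC-HIT; vc=[54,38,22,61,21]

MISSES = 10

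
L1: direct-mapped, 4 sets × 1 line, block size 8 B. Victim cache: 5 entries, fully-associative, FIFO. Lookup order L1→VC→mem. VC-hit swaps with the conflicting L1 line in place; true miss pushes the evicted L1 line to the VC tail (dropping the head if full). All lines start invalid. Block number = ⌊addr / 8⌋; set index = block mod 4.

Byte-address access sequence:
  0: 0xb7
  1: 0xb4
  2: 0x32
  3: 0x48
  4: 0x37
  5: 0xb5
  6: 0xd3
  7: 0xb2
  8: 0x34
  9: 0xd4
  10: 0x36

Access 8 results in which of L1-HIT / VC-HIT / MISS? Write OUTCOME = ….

#0 0xb7→b22/s2 MISS; vc=[]
#1 0xb4→b22/s2 L1-HIT; vc=[]
#2 0x32→b6/s2 MISS; vc=[22]
#3 0x48→b9/s1 MISS; vc=[22]
#4 0x37→b6/s2 L1-HIT; vc=[22]
#5 0xb5→b22/s2 VC-HIT; vc=[6]
#6 0xd3→b26/s2 MISS; vc=[6,22]
#7 0xb2→b22/s2 VC-HIT; vc=[6,26]
#8 0x34→b6/s2 VC-HIT; vc=[22,26]
#9 0xd4→b26/s2 VC-HIT; vc=[22,6]
#10 0x36→b6/s2 VC-HIT; vc=[22,26]

OUTCOME = VC-HIT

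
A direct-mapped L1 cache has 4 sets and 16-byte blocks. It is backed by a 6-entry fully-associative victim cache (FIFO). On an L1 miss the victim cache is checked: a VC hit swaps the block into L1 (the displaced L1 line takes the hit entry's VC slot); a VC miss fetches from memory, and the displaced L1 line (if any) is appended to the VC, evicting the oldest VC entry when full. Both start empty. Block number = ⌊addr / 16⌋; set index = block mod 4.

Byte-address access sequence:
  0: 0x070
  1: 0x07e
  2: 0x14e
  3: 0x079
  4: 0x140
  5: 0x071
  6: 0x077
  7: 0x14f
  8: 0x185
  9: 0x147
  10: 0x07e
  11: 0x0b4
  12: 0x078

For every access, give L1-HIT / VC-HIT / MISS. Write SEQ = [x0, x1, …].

0: 0x70 (blk 7, set 3) → MISS  vc=[]
1: 0x7e (blk 7, set 3) → L1-HIT  vc=[]
2: 0x14e (blk 20, set 0) → MISS  vc=[]
3: 0x79 (blk 7, set 3) → L1-HIT  vc=[]
4: 0x140 (blk 20, set 0) → L1-HIT  vc=[]
5: 0x71 (blk 7, set 3) → L1-HIT  vc=[]
6: 0x77 (blk 7, set 3) → L1-HIT  vc=[]
7: 0x14f (blk 20, set 0) → L1-HIT  vc=[]
8: 0x185 (blk 24, set 0) → MISS  vc=[20]
9: 0x147 (blk 20, set 0) → VC-HIT  vc=[24]
10: 0x7e (blk 7, set 3) → L1-HIT  vc=[24]
11: 0xb4 (blk 11, set 3) → MISS  vc=[24, 7]
12: 0x78 (blk 7, set 3) → VC-HIT  vc=[24, 11]

SEQ = [MISS, L1-HIT, MISS, L1-HIT, L1-HIT, L1-HIT, L1-HIT, L1-HIT, MISS, VC-HIT, L1-HIT, MISS, VC-HIT]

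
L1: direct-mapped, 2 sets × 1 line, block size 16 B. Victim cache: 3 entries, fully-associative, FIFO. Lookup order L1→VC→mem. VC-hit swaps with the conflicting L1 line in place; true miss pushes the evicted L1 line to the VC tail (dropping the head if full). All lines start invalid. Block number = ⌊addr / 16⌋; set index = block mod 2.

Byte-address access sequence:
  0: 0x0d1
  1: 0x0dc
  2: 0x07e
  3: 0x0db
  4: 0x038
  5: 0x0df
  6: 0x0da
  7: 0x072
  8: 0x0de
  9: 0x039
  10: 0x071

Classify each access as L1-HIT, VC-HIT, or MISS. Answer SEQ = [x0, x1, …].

SEQ = [MISS, L1-HIT, MISS, VC-HIT, MISS, VC-HIT, L1-HIT, VC-HIT, VC-HIT, VC-HIT, VC-HIT]

#0 0xd1→b13/s1 MISS; vc=[]
#1 0xdc→b13/s1 L1-HIT; vc=[]
#2 0x7e→b7/s1 MISS; vc=[13]
#3 0xdb→b13/s1 VC-HIT; vc=[7]
#4 0x38→b3/s1 MISS; vc=[7,13]
#5 0xdf→b13/s1 VC-HIT; vc=[7,3]
#6 0xda→b13/s1 L1-HIT; vc=[7,3]
#7 0x72→b7/s1 VC-HIT; vc=[13,3]
#8 0xde→b13/s1 VC-HIT; vc=[7,3]
#9 0x39→b3/s1 VC-HIT; vc=[7,13]
#10 0x71→b7/s1 VC-HIT; vc=[3,13]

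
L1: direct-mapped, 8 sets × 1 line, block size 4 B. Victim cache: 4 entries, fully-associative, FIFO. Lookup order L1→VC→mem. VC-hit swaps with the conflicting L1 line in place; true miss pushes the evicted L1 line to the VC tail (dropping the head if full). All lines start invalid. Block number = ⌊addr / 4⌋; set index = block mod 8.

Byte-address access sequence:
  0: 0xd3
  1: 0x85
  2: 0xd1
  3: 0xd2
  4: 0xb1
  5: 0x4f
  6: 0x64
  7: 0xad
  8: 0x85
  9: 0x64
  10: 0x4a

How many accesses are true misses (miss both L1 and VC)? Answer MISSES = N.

  [0] addr=0xd3 blk=52 s=4: MISS | VC []
  [1] addr=0x85 blk=33 s=1: MISS | VC []
  [2] addr=0xd1 blk=52 s=4: L1-HIT | VC []
  [3] addr=0xd2 blk=52 s=4: L1-HIT | VC []
  [4] addr=0xb1 blk=44 s=4: MISS | VC [52]
  [5] addr=0x4f blk=19 s=3: MISS | VC [52]
  [6] addr=0x64 blk=25 s=1: MISS | VC [52, 33]
  [7] addr=0xad blk=43 s=3: MISS | VC [52, 33, 19]
  [8] addr=0x85 blk=33 s=1: VC-HIT | VC [52, 25, 19]
  [9] addr=0x64 blk=25 s=1: VC-HIT | VC [52, 33, 19]
  [10] addr=0x4a blk=18 s=2: MISS | VC [52, 33, 19]

MISSES = 7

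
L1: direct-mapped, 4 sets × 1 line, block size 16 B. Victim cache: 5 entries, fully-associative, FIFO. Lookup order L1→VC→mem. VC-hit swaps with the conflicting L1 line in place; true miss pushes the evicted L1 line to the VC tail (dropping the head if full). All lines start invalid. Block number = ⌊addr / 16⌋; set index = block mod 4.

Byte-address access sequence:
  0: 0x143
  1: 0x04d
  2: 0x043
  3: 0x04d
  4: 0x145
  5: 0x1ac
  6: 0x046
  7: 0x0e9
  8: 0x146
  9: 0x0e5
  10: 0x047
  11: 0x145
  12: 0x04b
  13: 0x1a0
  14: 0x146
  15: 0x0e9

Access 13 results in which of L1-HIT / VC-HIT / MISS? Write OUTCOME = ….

#0 0x143→b20/s0 MISS; vc=[]
#1 0x4d→b4/s0 MISS; vc=[20]
#2 0x43→b4/s0 L1-HIT; vc=[20]
#3 0x4d→b4/s0 L1-HIT; vc=[20]
#4 0x145→b20/s0 VC-HIT; vc=[4]
#5 0x1ac→b26/s2 MISS; vc=[4]
#6 0x46→b4/s0 VC-HIT; vc=[20]
#7 0xe9→b14/s2 MISS; vc=[20,26]
#8 0x146→b20/s0 VC-HIT; vc=[4,26]
#9 0xe5→b14/s2 L1-HIT; vc=[4,26]
#10 0x47→b4/s0 VC-HIT; vc=[20,26]
#11 0x145→b20/s0 VC-HIT; vc=[4,26]
#12 0x4b→b4/s0 VC-HIT; vc=[20,26]
#13 0x1a0→b26/s2 VC-HIT; vc=[20,14]
#14 0x146→b20/s0 VC-HIT; vc=[4,14]
#15 0xe9→b14/s2 VC-HIT; vc=[4,26]

OUTCOME = VC-HIT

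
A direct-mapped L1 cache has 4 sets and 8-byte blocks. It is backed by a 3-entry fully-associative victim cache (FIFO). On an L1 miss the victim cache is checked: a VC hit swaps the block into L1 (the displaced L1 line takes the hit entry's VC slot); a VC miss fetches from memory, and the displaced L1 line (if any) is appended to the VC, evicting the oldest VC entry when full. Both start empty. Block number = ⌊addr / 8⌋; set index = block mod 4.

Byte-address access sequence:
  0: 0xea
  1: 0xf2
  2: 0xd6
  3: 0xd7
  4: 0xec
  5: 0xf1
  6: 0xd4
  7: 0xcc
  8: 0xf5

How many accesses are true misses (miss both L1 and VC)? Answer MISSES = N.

MISSES = 4

0: 0xea (blk 29, set 1) → MISS  vc=[]
1: 0xf2 (blk 30, set 2) → MISS  vc=[]
2: 0xd6 (blk 26, set 2) → MISS  vc=[30]
3: 0xd7 (blk 26, set 2) → L1-HIT  vc=[30]
4: 0xec (blk 29, set 1) → L1-HIT  vc=[30]
5: 0xf1 (blk 30, set 2) → VC-HIT  vc=[26]
6: 0xd4 (blk 26, set 2) → VC-HIT  vc=[30]
7: 0xcc (blk 25, set 1) → MISS  vc=[30, 29]
8: 0xf5 (blk 30, set 2) → VC-HIT  vc=[26, 29]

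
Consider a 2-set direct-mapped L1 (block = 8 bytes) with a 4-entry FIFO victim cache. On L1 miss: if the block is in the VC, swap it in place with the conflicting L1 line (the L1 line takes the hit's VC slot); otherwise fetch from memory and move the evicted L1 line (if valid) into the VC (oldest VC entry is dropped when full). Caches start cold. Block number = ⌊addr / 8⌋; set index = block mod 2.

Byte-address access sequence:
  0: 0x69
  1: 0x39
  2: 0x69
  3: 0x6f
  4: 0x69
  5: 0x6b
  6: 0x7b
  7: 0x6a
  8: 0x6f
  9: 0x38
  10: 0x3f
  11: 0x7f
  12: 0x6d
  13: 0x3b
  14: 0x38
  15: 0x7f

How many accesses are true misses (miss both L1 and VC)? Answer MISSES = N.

MISSES = 3

0: 0x69 (blk 13, set 1) → MISS  vc=[]
1: 0x39 (blk 7, set 1) → MISS  vc=[13]
2: 0x69 (blk 13, set 1) → VC-HIT  vc=[7]
3: 0x6f (blk 13, set 1) → L1-HIT  vc=[7]
4: 0x69 (blk 13, set 1) → L1-HIT  vc=[7]
5: 0x6b (blk 13, set 1) → L1-HIT  vc=[7]
6: 0x7b (blk 15, set 1) → MISS  vc=[7, 13]
7: 0x6a (blk 13, set 1) → VC-HIT  vc=[7, 15]
8: 0x6f (blk 13, set 1) → L1-HIT  vc=[7, 15]
9: 0x38 (blk 7, set 1) → VC-HIT  vc=[13, 15]
10: 0x3f (blk 7, set 1) → L1-HIT  vc=[13, 15]
11: 0x7f (blk 15, set 1) → VC-HIT  vc=[13, 7]
12: 0x6d (blk 13, set 1) → VC-HIT  vc=[15, 7]
13: 0x3b (blk 7, set 1) → VC-HIT  vc=[15, 13]
14: 0x38 (blk 7, set 1) → L1-HIT  vc=[15, 13]
15: 0x7f (blk 15, set 1) → VC-HIT  vc=[7, 13]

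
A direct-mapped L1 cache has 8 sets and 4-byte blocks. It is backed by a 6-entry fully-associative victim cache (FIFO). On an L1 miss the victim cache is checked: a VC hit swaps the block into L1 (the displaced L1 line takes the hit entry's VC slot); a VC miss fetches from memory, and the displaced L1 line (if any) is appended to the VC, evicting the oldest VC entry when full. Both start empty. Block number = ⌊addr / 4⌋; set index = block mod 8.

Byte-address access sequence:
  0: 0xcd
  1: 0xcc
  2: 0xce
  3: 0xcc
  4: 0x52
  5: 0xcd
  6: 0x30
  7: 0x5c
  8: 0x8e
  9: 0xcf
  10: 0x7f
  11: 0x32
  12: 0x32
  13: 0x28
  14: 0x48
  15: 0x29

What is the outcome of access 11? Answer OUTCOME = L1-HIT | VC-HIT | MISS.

OUTCOME = L1-HIT

0: 0xcd (blk 51, set 3) → MISS  vc=[]
1: 0xcc (blk 51, set 3) → L1-HIT  vc=[]
2: 0xce (blk 51, set 3) → L1-HIT  vc=[]
3: 0xcc (blk 51, set 3) → L1-HIT  vc=[]
4: 0x52 (blk 20, set 4) → MISS  vc=[]
5: 0xcd (blk 51, set 3) → L1-HIT  vc=[]
6: 0x30 (blk 12, set 4) → MISS  vc=[20]
7: 0x5c (blk 23, set 7) → MISS  vc=[20]
8: 0x8e (blk 35, set 3) → MISS  vc=[20, 51]
9: 0xcf (blk 51, set 3) → VC-HIT  vc=[20, 35]
10: 0x7f (blk 31, set 7) → MISS  vc=[20, 35, 23]
11: 0x32 (blk 12, set 4) → L1-HIT  vc=[20, 35, 23]
12: 0x32 (blk 12, set 4) → L1-HIT  vc=[20, 35, 23]
13: 0x28 (blk 10, set 2) → MISS  vc=[20, 35, 23]
14: 0x48 (blk 18, set 2) → MISS  vc=[20, 35, 23, 10]
15: 0x29 (blk 10, set 2) → VC-HIT  vc=[20, 35, 23, 18]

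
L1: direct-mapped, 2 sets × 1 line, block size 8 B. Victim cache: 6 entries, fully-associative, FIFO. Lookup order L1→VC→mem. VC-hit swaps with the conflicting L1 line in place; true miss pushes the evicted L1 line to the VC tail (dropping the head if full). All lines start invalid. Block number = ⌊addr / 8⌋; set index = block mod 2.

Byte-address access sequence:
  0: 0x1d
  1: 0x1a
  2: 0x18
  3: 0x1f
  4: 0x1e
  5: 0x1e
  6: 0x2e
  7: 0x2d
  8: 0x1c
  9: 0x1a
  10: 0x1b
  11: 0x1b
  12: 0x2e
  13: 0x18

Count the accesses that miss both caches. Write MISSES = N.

  [0] addr=0x1d blk=3 s=1: MISS | VC []
  [1] addr=0x1a blk=3 s=1: L1-HIT | VC []
  [2] addr=0x18 blk=3 s=1: L1-HIT | VC []
  [3] addr=0x1f blk=3 s=1: L1-HIT | VC []
  [4] addr=0x1e blk=3 s=1: L1-HIT | VC []
  [5] addr=0x1e blk=3 s=1: L1-HIT | VC []
  [6] addr=0x2e blk=5 s=1: MISS | VC [3]
  [7] addr=0x2d blk=5 s=1: L1-HIT | VC [3]
  [8] addr=0x1c blk=3 s=1: VC-HIT | VC [5]
  [9] addr=0x1a blk=3 s=1: L1-HIT | VC [5]
  [10] addr=0x1b blk=3 s=1: L1-HIT | VC [5]
  [11] addr=0x1b blk=3 s=1: L1-HIT | VC [5]
  [12] addr=0x2e blk=5 s=1: VC-HIT | VC [3]
  [13] addr=0x18 blk=3 s=1: VC-HIT | VC [5]

MISSES = 2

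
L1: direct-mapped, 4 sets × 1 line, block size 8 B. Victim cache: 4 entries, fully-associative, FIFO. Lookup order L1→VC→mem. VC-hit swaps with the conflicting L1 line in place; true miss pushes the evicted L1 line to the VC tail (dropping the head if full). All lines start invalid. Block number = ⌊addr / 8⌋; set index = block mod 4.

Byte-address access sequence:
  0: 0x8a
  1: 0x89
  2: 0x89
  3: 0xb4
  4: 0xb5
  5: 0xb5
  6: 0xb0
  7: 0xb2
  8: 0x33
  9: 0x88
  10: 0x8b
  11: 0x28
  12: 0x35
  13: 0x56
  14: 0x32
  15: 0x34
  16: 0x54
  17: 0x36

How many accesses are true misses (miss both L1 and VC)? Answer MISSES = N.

  [0] addr=0x8a blk=17 s=1: MISS | VC []
  [1] addr=0x89 blk=17 s=1: L1-HIT | VC []
  [2] addr=0x89 blk=17 s=1: L1-HIT | VC []
  [3] addr=0xb4 blk=22 s=2: MISS | VC []
  [4] addr=0xb5 blk=22 s=2: L1-HIT | VC []
  [5] addr=0xb5 blk=22 s=2: L1-HIT | VC []
  [6] addr=0xb0 blk=22 s=2: L1-HIT | VC []
  [7] addr=0xb2 blk=22 s=2: L1-HIT | VC []
  [8] addr=0x33 blk=6 s=2: MISS | VC [22]
  [9] addr=0x88 blk=17 s=1: L1-HIT | VC [22]
  [10] addr=0x8b blk=17 s=1: L1-HIT | VC [22]
  [11] addr=0x28 blk=5 s=1: MISS | VC [22, 17]
  [12] addr=0x35 blk=6 s=2: L1-HIT | VC [22, 17]
  [13] addr=0x56 blk=10 s=2: MISS | VC [22, 17, 6]
  [14] addr=0x32 blk=6 s=2: VC-HIT | VC [22, 17, 10]
  [15] addr=0x34 blk=6 s=2: L1-HIT | VC [22, 17, 10]
  [16] addr=0x54 blk=10 s=2: VC-HIT | VC [22, 17, 6]
  [17] addr=0x36 blk=6 s=2: VC-HIT | VC [22, 17, 10]

MISSES = 5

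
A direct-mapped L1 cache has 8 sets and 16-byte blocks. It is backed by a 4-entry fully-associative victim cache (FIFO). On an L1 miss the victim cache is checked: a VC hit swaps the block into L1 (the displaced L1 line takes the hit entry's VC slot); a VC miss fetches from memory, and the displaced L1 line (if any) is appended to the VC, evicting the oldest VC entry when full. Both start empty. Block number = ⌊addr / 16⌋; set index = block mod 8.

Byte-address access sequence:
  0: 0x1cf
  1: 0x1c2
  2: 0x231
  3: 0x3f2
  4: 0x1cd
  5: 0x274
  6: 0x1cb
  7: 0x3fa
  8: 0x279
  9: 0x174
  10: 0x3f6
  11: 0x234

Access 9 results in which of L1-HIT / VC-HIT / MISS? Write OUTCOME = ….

0: 0x1cf (blk 28, set 4) → MISS  vc=[]
1: 0x1c2 (blk 28, set 4) → L1-HIT  vc=[]
2: 0x231 (blk 35, set 3) → MISS  vc=[]
3: 0x3f2 (blk 63, set 7) → MISS  vc=[]
4: 0x1cd (blk 28, set 4) → L1-HIT  vc=[]
5: 0x274 (blk 39, set 7) → MISS  vc=[63]
6: 0x1cb (blk 28, set 4) → L1-HIT  vc=[63]
7: 0x3fa (blk 63, set 7) → VC-HIT  vc=[39]
8: 0x279 (blk 39, set 7) → VC-HIT  vc=[63]
9: 0x174 (blk 23, set 7) → MISS  vc=[63, 39]
10: 0x3f6 (blk 63, set 7) → VC-HIT  vc=[23, 39]
11: 0x234 (blk 35, set 3) → L1-HIT  vc=[23, 39]

OUTCOME = MISS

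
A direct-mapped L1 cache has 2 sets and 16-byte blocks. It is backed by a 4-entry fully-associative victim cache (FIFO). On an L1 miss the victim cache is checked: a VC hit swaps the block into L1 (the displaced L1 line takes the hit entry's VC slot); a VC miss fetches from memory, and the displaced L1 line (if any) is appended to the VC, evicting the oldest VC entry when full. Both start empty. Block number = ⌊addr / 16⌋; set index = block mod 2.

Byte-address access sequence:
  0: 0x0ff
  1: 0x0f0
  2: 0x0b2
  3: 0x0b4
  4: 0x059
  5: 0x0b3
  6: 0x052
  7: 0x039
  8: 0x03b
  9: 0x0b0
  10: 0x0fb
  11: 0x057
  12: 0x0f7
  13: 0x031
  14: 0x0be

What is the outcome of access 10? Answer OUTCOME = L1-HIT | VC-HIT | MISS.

#0 0xff→b15/s1 MISS; vc=[]
#1 0xf0→b15/s1 L1-HIT; vc=[]
#2 0xb2→b11/s1 MISS; vc=[15]
#3 0xb4→b11/s1 L1-HIT; vc=[15]
#4 0x59→b5/s1 MISS; vc=[15,11]
#5 0xb3→b11/s1 VC-HIT; vc=[15,5]
#6 0x52→b5/s1 VC-HIT; vc=[15,11]
#7 0x39→b3/s1 MISS; vc=[15,11,5]
#8 0x3b→b3/s1 L1-HIT; vc=[15,11,5]
#9 0xb0→b11/s1 VC-HIT; vc=[15,3,5]
#10 0xfb→b15/s1 VC-HIT; vc=[11,3,5]
#11 0x57→b5/s1 VC-HIT; vc=[11,3,15]
#12 0xf7→b15/s1 VC-HIT; vc=[11,3,5]
#13 0x31→b3/s1 VC-HIT; vc=[11,15,5]
#14 0xbe→b11/s1 VC-HIT; vc=[3,15,5]

OUTCOME = VC-HIT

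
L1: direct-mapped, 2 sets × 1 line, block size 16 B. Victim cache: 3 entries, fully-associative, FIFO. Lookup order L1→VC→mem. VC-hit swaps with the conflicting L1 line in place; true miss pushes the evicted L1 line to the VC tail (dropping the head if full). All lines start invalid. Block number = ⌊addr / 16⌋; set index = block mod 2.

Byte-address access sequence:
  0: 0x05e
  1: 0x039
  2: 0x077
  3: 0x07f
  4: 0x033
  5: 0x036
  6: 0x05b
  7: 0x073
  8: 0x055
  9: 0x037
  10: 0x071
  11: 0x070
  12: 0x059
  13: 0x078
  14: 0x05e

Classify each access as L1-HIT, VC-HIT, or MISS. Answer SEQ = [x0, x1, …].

SEQ = [MISS, MISS, MISS, L1-HIT, VC-HIT, L1-HIT, VC-HIT, VC-HIT, VC-HIT, VC-HIT, VC-HIT, L1-HIT, VC-HIT, VC-HIT, VC-HIT]

#0 0x5e→b5/s1 MISS; vc=[]
#1 0x39→b3/s1 MISS; vc=[5]
#2 0x77→b7/s1 MISS; vc=[5,3]
#3 0x7f→b7/s1 L1-HIT; vc=[5,3]
#4 0x33→b3/s1 VC-HIT; vc=[5,7]
#5 0x36→b3/s1 L1-HIT; vc=[5,7]
#6 0x5b→b5/s1 VC-HIT; vc=[3,7]
#7 0x73→b7/s1 VC-HIT; vc=[3,5]
#8 0x55→b5/s1 VC-HIT; vc=[3,7]
#9 0x37→b3/s1 VC-HIT; vc=[5,7]
#10 0x71→b7/s1 VC-HIT; vc=[5,3]
#11 0x70→b7/s1 L1-HIT; vc=[5,3]
#12 0x59→b5/s1 VC-HIT; vc=[7,3]
#13 0x78→b7/s1 VC-HIT; vc=[5,3]
#14 0x5e→b5/s1 VC-HIT; vc=[7,3]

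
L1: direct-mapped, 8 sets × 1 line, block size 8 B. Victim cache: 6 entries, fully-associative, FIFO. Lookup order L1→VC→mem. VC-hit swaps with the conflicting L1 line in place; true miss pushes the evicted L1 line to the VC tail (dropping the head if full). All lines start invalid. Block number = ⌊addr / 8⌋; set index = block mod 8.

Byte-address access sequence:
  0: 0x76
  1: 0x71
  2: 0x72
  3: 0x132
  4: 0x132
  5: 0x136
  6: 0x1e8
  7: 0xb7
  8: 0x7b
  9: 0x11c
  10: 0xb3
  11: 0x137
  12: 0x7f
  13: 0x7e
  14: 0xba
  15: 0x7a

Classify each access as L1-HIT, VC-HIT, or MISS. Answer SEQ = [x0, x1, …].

#0 0x76→b14/s6 MISS; vc=[]
#1 0x71→b14/s6 L1-HIT; vc=[]
#2 0x72→b14/s6 L1-HIT; vc=[]
#3 0x132→b38/s6 MISS; vc=[14]
#4 0x132→b38/s6 L1-HIT; vc=[14]
#5 0x136→b38/s6 L1-HIT; vc=[14]
#6 0x1e8→b61/s5 MISS; vc=[14]
#7 0xb7→b22/s6 MISS; vc=[14,38]
#8 0x7b→b15/s7 MISS; vc=[14,38]
#9 0x11c→b35/s3 MISS; vc=[14,38]
#10 0xb3→b22/s6 L1-HIT; vc=[14,38]
#11 0x137→b38/s6 VC-HIT; vc=[14,22]
#12 0x7f→b15/s7 L1-HIT; vc=[14,22]
#13 0x7e→b15/s7 L1-HIT; vc=[14,22]
#14 0xba→b23/s7 MISS; vc=[14,22,15]
#15 0x7a→b15/s7 VC-HIT; vc=[14,22,23]

SEQ = [MISS, L1-HIT, L1-HIT, MISS, L1-HIT, L1-HIT, MISS, MISS, MISS, MISS, L1-HIT, VC-HIT, L1-HIT, L1-HIT, MISS, VC-HIT]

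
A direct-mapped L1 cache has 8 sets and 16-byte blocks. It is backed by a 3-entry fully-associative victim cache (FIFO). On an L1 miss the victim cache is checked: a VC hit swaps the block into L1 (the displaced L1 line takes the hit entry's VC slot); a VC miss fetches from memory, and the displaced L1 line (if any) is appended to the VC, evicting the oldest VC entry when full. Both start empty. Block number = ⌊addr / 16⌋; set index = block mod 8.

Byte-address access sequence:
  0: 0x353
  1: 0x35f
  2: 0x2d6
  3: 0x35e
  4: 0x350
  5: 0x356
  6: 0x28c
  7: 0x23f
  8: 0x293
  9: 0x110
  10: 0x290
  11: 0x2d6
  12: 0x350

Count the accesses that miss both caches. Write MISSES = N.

MISSES = 6

  [0] addr=0x353 blk=53 s=5: MISS | VC []
  [1] addr=0x35f blk=53 s=5: L1-HIT | VC []
  [2] addr=0x2d6 blk=45 s=5: MISS | VC [53]
  [3] addr=0x35e blk=53 s=5: VC-HIT | VC [45]
  [4] addr=0x350 blk=53 s=5: L1-HIT | VC [45]
  [5] addr=0x356 blk=53 s=5: L1-HIT | VC [45]
  [6] addr=0x28c blk=40 s=0: MISS | VC [45]
  [7] addr=0x23f blk=35 s=3: MISS | VC [45]
  [8] addr=0x293 blk=41 s=1: MISS | VC [45]
  [9] addr=0x110 blk=17 s=1: MISS | VC [45, 41]
  [10] addr=0x290 blk=41 s=1: VC-HIT | VC [45, 17]
  [11] addr=0x2d6 blk=45 s=5: VC-HIT | VC [53, 17]
  [12] addr=0x350 blk=53 s=5: VC-HIT | VC [45, 17]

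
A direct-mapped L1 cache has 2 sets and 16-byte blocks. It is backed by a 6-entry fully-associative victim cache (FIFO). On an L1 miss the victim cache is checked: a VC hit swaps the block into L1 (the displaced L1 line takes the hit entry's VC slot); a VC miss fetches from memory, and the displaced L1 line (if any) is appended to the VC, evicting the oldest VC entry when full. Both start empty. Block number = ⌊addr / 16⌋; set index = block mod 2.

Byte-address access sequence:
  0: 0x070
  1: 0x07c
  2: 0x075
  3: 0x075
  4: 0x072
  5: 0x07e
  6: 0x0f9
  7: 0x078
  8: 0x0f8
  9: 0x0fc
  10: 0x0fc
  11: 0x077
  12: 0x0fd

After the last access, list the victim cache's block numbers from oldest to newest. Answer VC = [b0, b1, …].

VC = [7]

  [0] addr=0x70 blk=7 s=1: MISS | VC []
  [1] addr=0x7c blk=7 s=1: L1-HIT | VC []
  [2] addr=0x75 blk=7 s=1: L1-HIT | VC []
  [3] addr=0x75 blk=7 s=1: L1-HIT | VC []
  [4] addr=0x72 blk=7 s=1: L1-HIT | VC []
  [5] addr=0x7e blk=7 s=1: L1-HIT | VC []
  [6] addr=0xf9 blk=15 s=1: MISS | VC [7]
  [7] addr=0x78 blk=7 s=1: VC-HIT | VC [15]
  [8] addr=0xf8 blk=15 s=1: VC-HIT | VC [7]
  [9] addr=0xfc blk=15 s=1: L1-HIT | VC [7]
  [10] addr=0xfc blk=15 s=1: L1-HIT | VC [7]
  [11] addr=0x77 blk=7 s=1: VC-HIT | VC [15]
  [12] addr=0xfd blk=15 s=1: VC-HIT | VC [7]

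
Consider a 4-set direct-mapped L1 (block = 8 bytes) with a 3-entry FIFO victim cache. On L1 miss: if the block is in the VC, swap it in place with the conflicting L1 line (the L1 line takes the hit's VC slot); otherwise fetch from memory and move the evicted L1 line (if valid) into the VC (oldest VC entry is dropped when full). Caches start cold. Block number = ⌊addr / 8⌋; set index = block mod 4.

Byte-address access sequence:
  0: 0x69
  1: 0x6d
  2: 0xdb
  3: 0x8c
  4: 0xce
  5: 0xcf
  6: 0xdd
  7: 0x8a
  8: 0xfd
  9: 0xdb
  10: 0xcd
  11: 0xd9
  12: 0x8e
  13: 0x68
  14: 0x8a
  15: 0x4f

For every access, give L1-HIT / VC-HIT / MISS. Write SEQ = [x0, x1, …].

SEQ = [MISS, L1-HIT, MISS, MISS, MISS, L1-HIT, L1-HIT, VC-HIT, MISS, VC-HIT, VC-HIT, L1-HIT, VC-HIT, VC-HIT, VC-HIT, MISS]

  [0] addr=0x69 blk=13 s=1: MISS | VC []
  [1] addr=0x6d blk=13 s=1: L1-HIT | VC []
  [2] addr=0xdb blk=27 s=3: MISS | VC []
  [3] addr=0x8c blk=17 s=1: MISS | VC [13]
  [4] addr=0xce blk=25 s=1: MISS | VC [13, 17]
  [5] addr=0xcf blk=25 s=1: L1-HIT | VC [13, 17]
  [6] addr=0xdd blk=27 s=3: L1-HIT | VC [13, 17]
  [7] addr=0x8a blk=17 s=1: VC-HIT | VC [13, 25]
  [8] addr=0xfd blk=31 s=3: MISS | VC [13, 25, 27]
  [9] addr=0xdb blk=27 s=3: VC-HIT | VC [13, 25, 31]
  [10] addr=0xcd blk=25 s=1: VC-HIT | VC [13, 17, 31]
  [11] addr=0xd9 blk=27 s=3: L1-HIT | VC [13, 17, 31]
  [12] addr=0x8e blk=17 s=1: VC-HIT | VC [13, 25, 31]
  [13] addr=0x68 blk=13 s=1: VC-HIT | VC [17, 25, 31]
  [14] addr=0x8a blk=17 s=1: VC-HIT | VC [13, 25, 31]
  [15] addr=0x4f blk=9 s=1: MISS | VC [25, 31, 17]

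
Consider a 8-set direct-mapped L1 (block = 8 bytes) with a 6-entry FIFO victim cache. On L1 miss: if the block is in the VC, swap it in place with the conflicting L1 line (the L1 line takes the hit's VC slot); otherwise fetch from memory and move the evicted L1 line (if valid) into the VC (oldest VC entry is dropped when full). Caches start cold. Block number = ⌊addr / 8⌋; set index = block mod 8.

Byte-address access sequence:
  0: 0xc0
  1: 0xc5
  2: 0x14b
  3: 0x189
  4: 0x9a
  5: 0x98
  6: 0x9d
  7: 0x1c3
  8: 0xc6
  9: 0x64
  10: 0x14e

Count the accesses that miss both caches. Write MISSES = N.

MISSES = 6

  [0] addr=0xc0 blk=24 s=0: MISS | VC []
  [1] addr=0xc5 blk=24 s=0: L1-HIT | VC []
  [2] addr=0x14b blk=41 s=1: MISS | VC []
  [3] addr=0x189 blk=49 s=1: MISS | VC [41]
  [4] addr=0x9a blk=19 s=3: MISS | VC [41]
  [5] addr=0x98 blk=19 s=3: L1-HIT | VC [41]
  [6] addr=0x9d blk=19 s=3: L1-HIT | VC [41]
  [7] addr=0x1c3 blk=56 s=0: MISS | VC [41, 24]
  [8] addr=0xc6 blk=24 s=0: VC-HIT | VC [41, 56]
  [9] addr=0x64 blk=12 s=4: MISS | VC [41, 56]
  [10] addr=0x14e blk=41 s=1: VC-HIT | VC [49, 56]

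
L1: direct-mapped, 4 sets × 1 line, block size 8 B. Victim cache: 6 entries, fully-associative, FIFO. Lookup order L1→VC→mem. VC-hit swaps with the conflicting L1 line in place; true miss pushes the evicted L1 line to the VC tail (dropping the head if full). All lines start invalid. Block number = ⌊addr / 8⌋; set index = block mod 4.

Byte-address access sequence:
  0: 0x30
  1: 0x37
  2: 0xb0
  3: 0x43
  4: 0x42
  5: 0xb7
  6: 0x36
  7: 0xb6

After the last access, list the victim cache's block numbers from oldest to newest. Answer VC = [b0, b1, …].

0: 0x30 (blk 6, set 2) → MISS  vc=[]
1: 0x37 (blk 6, set 2) → L1-HIT  vc=[]
2: 0xb0 (blk 22, set 2) → MISS  vc=[6]
3: 0x43 (blk 8, set 0) → MISS  vc=[6]
4: 0x42 (blk 8, set 0) → L1-HIT  vc=[6]
5: 0xb7 (blk 22, set 2) → L1-HIT  vc=[6]
6: 0x36 (blk 6, set 2) → VC-HIT  vc=[22]
7: 0xb6 (blk 22, set 2) → VC-HIT  vc=[6]

VC = [6]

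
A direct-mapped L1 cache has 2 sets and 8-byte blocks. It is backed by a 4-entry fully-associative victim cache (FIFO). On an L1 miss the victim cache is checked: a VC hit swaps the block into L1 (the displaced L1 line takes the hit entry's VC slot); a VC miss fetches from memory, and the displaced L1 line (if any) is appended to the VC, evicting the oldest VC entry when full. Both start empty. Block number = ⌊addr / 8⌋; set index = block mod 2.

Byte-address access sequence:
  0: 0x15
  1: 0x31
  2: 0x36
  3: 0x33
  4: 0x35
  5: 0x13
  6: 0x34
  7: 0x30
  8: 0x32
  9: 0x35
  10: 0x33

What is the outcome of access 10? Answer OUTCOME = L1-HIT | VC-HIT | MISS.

OUTCOME = L1-HIT

#0 0x15→b2/s0 MISS; vc=[]
#1 0x31→b6/s0 MISS; vc=[2]
#2 0x36→b6/s0 L1-HIT; vc=[2]
#3 0x33→b6/s0 L1-HIT; vc=[2]
#4 0x35→b6/s0 L1-HIT; vc=[2]
#5 0x13→b2/s0 VC-HIT; vc=[6]
#6 0x34→b6/s0 VC-HIT; vc=[2]
#7 0x30→b6/s0 L1-HIT; vc=[2]
#8 0x32→b6/s0 L1-HIT; vc=[2]
#9 0x35→b6/s0 L1-HIT; vc=[2]
#10 0x33→b6/s0 L1-HIT; vc=[2]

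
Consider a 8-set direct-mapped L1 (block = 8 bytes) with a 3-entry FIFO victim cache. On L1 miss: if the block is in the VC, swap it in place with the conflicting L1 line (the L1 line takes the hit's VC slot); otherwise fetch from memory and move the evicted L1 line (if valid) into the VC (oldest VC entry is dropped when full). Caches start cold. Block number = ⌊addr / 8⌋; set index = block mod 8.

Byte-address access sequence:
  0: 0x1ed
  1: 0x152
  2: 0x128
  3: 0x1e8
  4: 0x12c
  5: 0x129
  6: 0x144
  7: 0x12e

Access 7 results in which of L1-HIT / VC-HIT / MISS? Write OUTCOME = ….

  [0] addr=0x1ed blk=61 s=5: MISS | VC []
  [1] addr=0x152 blk=42 s=2: MISS | VC []
  [2] addr=0x128 blk=37 s=5: MISS | VC [61]
  [3] addr=0x1e8 blk=61 s=5: VC-HIT | VC [37]
  [4] addr=0x12c blk=37 s=5: VC-HIT | VC [61]
  [5] addr=0x129 blk=37 s=5: L1-HIT | VC [61]
  [6] addr=0x144 blk=40 s=0: MISS | VC [61]
  [7] addr=0x12e blk=37 s=5: L1-HIT | VC [61]

OUTCOME = L1-HIT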